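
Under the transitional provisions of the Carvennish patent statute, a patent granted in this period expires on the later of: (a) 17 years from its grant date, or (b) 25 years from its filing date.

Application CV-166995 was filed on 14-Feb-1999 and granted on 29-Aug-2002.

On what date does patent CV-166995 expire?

(a) grant + 17 years → 29 August 2019.
(b) filing + 25 years → 14 February 2024.
Later of the two: 14 February 2024.

February 14, 2024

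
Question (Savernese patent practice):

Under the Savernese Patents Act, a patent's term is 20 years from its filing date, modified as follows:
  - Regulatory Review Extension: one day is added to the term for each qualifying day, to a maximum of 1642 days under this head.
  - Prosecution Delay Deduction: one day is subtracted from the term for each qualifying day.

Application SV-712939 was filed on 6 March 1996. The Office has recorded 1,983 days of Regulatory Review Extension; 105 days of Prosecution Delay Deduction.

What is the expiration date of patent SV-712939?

May 21, 2020

Base term: filing date + 20 years → 6 March 2016.
Regulatory Review Extension: 1983 days claimed exceeds the 1642-day cap, so +1642 days → 3 September 2020.
Prosecution Delay Deduction: −105 days → 21 May 2020.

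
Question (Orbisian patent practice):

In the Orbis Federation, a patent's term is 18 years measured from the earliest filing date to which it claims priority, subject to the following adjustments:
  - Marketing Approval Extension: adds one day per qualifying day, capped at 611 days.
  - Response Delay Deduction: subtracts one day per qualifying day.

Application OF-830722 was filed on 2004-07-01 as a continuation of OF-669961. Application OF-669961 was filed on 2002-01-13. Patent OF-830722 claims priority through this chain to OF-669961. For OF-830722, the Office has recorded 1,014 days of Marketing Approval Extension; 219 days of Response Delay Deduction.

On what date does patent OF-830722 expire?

2021-02-08

Earliest priority filing: 13 January 2002.
Base term: 13 January 2002 + 18 years → 13 January 2020.
Marketing Approval Extension: 1014 days claimed exceeds the 611-day cap, so +611 days → 15 September 2021.
Response Delay Deduction: −219 days → 8 February 2021.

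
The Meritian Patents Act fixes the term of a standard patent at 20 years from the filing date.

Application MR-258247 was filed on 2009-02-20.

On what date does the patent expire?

Filing date + 20 years → 20 February 2029.

February 20, 2029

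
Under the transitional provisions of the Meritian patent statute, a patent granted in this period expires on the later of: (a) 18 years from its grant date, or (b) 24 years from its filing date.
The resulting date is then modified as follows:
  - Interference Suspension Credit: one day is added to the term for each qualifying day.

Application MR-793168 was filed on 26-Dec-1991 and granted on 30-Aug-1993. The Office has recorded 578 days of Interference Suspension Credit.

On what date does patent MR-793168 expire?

(a) grant + 18 years → 30 August 2011.
(b) filing + 24 years → 26 December 2015.
Later of the two: 26 December 2015.
Interference Suspension Credit: +578 days → 26 July 2017.

2017-07-26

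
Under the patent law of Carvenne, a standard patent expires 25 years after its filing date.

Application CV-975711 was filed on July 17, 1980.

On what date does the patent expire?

July 17, 2005

Filing date + 25 years → 17 July 2005.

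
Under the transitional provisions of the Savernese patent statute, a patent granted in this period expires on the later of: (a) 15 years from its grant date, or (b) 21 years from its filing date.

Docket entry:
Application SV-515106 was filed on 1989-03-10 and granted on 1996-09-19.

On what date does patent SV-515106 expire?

2011-09-19

(a) grant + 15 years → 19 September 2011.
(b) filing + 21 years → 10 March 2010.
Later of the two: 19 September 2011.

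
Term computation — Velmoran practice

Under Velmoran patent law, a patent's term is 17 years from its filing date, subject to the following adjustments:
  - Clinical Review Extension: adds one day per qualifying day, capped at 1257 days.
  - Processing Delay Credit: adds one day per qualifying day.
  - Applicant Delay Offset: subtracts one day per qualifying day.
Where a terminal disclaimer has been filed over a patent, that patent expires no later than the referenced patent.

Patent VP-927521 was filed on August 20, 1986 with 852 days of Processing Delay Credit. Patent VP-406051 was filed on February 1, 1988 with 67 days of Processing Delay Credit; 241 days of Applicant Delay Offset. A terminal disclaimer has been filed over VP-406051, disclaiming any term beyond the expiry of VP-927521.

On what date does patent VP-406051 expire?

August 11, 2004

Natural term of VP-406051:
  Base: filing + 17 years → 1 February 2005.
  Processing Delay Credit: +67 days → 9 April 2005.
  Applicant Delay Offset: −241 days → 11 August 2004.
Expiry of referenced patent VP-927521:
  Base: filing + 17 years → 20 August 2003.
  Processing Delay Credit: +852 days → 19 December 2005.
Terminal disclaimer: VP-406051 expires on the earlier of 11 August 2004 and 19 December 2005.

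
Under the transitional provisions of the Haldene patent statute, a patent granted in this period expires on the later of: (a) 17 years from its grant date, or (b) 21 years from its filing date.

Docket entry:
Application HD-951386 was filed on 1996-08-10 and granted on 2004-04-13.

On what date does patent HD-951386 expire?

April 13, 2021

(a) grant + 17 years → 13 April 2021.
(b) filing + 21 years → 10 August 2017.
Later of the two: 13 April 2021.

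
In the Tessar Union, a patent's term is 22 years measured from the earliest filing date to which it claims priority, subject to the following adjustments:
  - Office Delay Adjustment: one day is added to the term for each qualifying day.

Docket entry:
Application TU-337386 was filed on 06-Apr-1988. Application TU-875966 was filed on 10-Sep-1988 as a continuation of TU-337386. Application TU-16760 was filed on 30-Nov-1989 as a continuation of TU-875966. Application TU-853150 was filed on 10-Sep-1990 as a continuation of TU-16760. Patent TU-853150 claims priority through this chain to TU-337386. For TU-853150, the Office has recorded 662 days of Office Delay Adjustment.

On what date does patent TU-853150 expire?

Earliest priority filing: 6 April 1988.
Base term: 6 April 1988 + 22 years → 6 April 2010.
Office Delay Adjustment: +662 days → 28 January 2012.

2012-01-28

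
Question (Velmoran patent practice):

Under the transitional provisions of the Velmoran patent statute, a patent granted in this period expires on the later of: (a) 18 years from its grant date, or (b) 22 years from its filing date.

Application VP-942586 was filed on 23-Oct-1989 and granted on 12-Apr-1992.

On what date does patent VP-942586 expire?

2011-10-23

(a) grant + 18 years → 12 April 2010.
(b) filing + 22 years → 23 October 2011.
Later of the two: 23 October 2011.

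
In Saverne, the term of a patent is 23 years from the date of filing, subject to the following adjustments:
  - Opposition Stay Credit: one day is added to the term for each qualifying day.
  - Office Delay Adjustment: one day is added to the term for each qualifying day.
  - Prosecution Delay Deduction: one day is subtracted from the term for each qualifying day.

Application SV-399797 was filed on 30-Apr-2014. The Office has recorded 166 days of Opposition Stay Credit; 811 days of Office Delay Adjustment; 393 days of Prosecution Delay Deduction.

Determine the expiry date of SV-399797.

December 5, 2038

Base term: filing date + 23 years → 30 April 2037.
Opposition Stay Credit: +166 days → 13 October 2037.
Office Delay Adjustment: +811 days → 2 January 2040.
Prosecution Delay Deduction: −393 days → 5 December 2038.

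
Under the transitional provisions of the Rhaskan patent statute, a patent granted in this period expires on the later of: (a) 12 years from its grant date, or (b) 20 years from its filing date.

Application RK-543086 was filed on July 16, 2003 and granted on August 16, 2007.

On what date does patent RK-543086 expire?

July 16, 2023

(a) grant + 12 years → 16 August 2019.
(b) filing + 20 years → 16 July 2023.
Later of the two: 16 July 2023.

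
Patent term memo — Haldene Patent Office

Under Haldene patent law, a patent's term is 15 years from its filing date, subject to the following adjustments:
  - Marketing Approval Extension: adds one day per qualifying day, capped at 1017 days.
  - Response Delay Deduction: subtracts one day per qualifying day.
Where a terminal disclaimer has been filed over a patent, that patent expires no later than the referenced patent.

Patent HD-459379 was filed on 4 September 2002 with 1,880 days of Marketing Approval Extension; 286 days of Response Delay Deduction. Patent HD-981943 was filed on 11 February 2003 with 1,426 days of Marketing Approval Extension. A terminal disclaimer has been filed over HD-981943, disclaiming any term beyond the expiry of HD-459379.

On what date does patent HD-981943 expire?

Natural term of HD-981943:
  Base: filing + 15 years → 11 February 2018.
  Marketing Approval Extension: 1426 days claimed exceeds the 1017-day cap, so +1017 days → 24 November 2020.
Expiry of referenced patent HD-459379:
  Base: filing + 15 years → 4 September 2017.
  Marketing Approval Extension: 1880 days claimed exceeds the 1017-day cap, so +1017 days → 17 June 2020.
  Response Delay Deduction: −286 days → 5 September 2019.
Terminal disclaimer: HD-981943 expires on the earlier of 24 November 2020 and 5 September 2019.

2019-09-05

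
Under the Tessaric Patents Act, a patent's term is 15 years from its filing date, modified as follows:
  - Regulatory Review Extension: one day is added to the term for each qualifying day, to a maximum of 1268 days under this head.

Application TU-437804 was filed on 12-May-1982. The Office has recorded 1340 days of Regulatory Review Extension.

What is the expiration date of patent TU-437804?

Base term: filing date + 15 years → 12 May 1997.
Regulatory Review Extension: 1340 days claimed exceeds the 1268-day cap, so +1268 days → 31 October 2000.

October 31, 2000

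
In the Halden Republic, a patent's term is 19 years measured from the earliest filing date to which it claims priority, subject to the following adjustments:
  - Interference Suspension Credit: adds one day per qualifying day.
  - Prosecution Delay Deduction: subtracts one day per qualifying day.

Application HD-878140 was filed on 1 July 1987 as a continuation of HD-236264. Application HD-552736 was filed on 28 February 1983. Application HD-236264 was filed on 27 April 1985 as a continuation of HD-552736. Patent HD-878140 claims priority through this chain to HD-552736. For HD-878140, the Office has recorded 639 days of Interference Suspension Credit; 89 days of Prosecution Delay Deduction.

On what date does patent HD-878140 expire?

2003-09-01

Earliest priority filing: 28 February 1983.
Base term: 28 February 1983 + 19 years → 28 February 2002.
Interference Suspension Credit: +639 days → 29 November 2003.
Prosecution Delay Deduction: −89 days → 1 September 2003.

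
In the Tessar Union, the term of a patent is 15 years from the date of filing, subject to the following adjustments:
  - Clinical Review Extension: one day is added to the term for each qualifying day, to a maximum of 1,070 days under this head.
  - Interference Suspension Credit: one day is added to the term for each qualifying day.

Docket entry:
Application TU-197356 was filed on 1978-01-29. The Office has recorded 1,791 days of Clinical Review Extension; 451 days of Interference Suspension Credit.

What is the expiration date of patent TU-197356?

March 30, 1997

Base term: filing date + 15 years → 29 January 1993.
Clinical Review Extension: 1791 days claimed exceeds the 1070-day cap, so +1070 days → 4 January 1996.
Interference Suspension Credit: +451 days → 30 March 1997.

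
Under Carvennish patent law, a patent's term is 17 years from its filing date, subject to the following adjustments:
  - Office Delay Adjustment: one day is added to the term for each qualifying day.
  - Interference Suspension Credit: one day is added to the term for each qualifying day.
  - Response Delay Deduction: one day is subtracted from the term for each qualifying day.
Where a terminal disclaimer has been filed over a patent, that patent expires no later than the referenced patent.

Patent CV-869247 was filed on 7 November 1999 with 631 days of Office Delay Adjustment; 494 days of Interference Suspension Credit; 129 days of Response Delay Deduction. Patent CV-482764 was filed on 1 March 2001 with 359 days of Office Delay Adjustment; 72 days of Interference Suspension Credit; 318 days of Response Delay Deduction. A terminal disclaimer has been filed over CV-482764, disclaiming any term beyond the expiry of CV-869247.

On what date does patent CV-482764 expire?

June 22, 2018

Natural term of CV-482764:
  Base: filing + 17 years → 1 March 2018.
  Office Delay Adjustment: +359 days → 23 February 2019.
  Interference Suspension Credit: +72 days → 6 May 2019.
  Response Delay Deduction: −318 days → 22 June 2018.
Expiry of referenced patent CV-869247:
  Base: filing + 17 years → 7 November 2016.
  Office Delay Adjustment: +631 days → 31 July 2018.
  Interference Suspension Credit: +494 days → 7 December 2019.
  Response Delay Deduction: −129 days → 31 July 2019.
Terminal disclaimer: CV-482764 expires on the earlier of 22 June 2018 and 31 July 2019.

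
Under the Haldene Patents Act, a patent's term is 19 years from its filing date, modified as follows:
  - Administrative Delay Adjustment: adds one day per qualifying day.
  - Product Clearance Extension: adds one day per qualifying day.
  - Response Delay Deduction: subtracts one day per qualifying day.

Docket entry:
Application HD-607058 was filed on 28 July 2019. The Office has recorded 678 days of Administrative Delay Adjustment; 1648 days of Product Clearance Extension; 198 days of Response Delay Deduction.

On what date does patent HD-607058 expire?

May 25, 2044

Base term: filing date + 19 years → 28 July 2038.
Administrative Delay Adjustment: +678 days → 5 June 2040.
Product Clearance Extension: +1648 days → 9 December 2044.
Response Delay Deduction: −198 days → 25 May 2044.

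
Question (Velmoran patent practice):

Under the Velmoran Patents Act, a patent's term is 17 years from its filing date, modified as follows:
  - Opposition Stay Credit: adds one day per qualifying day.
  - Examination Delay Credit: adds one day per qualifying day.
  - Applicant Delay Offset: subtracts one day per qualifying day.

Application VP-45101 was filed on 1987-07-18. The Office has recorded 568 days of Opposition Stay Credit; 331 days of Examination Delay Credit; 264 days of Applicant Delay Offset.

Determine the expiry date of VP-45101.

April 14, 2006

Base term: filing date + 17 years → 18 July 2004.
Opposition Stay Credit: +568 days → 6 February 2006.
Examination Delay Credit: +331 days → 3 January 2007.
Applicant Delay Offset: −264 days → 14 April 2006.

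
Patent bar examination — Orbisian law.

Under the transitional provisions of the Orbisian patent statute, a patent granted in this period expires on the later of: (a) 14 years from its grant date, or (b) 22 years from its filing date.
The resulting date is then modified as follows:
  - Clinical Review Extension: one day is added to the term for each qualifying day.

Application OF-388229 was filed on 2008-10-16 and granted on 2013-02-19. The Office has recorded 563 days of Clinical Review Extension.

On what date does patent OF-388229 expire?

(a) grant + 14 years → 19 February 2027.
(b) filing + 22 years → 16 October 2030.
Later of the two: 16 October 2030.
Clinical Review Extension: +563 days → 1 May 2032.

2032-05-01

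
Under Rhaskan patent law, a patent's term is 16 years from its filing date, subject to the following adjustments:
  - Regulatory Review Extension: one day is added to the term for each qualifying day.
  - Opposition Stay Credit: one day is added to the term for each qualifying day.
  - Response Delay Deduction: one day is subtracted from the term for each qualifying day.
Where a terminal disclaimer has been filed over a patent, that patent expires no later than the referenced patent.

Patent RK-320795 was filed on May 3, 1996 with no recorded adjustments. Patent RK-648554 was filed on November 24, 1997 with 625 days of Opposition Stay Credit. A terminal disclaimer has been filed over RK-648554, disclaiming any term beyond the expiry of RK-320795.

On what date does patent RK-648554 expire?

May 3, 2012

Natural term of RK-648554:
  Base: filing + 16 years → 24 November 2013.
  Opposition Stay Credit: +625 days → 11 August 2015.
Expiry of referenced patent RK-320795:
  Base: filing + 16 years → 3 May 2012.
Terminal disclaimer: RK-648554 expires on the earlier of 11 August 2015 and 3 May 2012.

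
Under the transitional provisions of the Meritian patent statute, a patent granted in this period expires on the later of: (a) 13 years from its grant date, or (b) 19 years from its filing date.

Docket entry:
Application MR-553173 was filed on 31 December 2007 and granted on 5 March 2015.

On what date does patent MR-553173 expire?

(a) grant + 13 years → 5 March 2028.
(b) filing + 19 years → 31 December 2026.
Later of the two: 5 March 2028.

March 5, 2028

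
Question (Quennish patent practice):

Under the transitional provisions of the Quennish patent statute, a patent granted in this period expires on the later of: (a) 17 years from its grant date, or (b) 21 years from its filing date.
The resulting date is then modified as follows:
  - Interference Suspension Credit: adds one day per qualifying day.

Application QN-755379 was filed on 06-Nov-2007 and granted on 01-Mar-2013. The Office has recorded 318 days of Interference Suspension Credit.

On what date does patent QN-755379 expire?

January 13, 2031

(a) grant + 17 years → 1 March 2030.
(b) filing + 21 years → 6 November 2028.
Later of the two: 1 March 2030.
Interference Suspension Credit: +318 days → 13 January 2031.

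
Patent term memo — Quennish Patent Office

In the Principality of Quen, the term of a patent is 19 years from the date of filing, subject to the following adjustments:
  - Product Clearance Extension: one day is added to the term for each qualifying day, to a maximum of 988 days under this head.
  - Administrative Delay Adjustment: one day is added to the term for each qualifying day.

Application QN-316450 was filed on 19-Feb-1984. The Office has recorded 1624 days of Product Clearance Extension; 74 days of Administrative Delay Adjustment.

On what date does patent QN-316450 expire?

2006-01-16

Base term: filing date + 19 years → 19 February 2003.
Product Clearance Extension: 1624 days claimed exceeds the 988-day cap, so +988 days → 3 November 2005.
Administrative Delay Adjustment: +74 days → 16 January 2006.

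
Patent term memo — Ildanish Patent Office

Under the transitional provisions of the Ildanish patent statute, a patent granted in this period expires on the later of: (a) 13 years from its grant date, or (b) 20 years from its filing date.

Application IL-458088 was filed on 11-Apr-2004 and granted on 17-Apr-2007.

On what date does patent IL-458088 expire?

April 11, 2024

(a) grant + 13 years → 17 April 2020.
(b) filing + 20 years → 11 April 2024.
Later of the two: 11 April 2024.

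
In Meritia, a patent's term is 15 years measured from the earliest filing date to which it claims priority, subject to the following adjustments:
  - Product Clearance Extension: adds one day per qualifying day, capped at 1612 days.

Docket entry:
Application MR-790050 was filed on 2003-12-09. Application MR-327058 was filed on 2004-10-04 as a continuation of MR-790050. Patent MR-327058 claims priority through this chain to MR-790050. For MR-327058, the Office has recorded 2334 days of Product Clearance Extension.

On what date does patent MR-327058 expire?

May 9, 2023

Earliest priority filing: 9 December 2003.
Base term: 9 December 2003 + 15 years → 9 December 2018.
Product Clearance Extension: 2334 days claimed exceeds the 1612-day cap, so +1612 days → 9 May 2023.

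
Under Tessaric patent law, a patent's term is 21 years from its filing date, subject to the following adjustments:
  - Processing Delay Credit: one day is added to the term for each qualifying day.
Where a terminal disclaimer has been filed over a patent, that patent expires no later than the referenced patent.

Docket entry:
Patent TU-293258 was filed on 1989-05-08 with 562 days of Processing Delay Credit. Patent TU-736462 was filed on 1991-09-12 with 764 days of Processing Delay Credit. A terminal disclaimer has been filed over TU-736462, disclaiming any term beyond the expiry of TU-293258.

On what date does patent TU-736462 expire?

Natural term of TU-736462:
  Base: filing + 21 years → 12 September 2012.
  Processing Delay Credit: +764 days → 16 October 2014.
Expiry of referenced patent TU-293258:
  Base: filing + 21 years → 8 May 2010.
  Processing Delay Credit: +562 days → 21 November 2011.
Terminal disclaimer: TU-736462 expires on the earlier of 16 October 2014 and 21 November 2011.

2011-11-21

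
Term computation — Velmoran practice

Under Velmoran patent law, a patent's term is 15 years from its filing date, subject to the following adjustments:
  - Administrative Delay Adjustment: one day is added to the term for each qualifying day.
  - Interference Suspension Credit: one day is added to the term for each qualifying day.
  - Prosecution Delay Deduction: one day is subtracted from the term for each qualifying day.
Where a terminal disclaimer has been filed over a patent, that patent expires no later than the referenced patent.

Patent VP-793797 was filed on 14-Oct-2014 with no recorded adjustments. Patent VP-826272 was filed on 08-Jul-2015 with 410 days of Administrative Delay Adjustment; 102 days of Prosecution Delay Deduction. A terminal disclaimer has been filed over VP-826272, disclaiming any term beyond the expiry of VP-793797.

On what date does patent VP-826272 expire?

Natural term of VP-826272:
  Base: filing + 15 years → 8 July 2030.
  Administrative Delay Adjustment: +410 days → 22 August 2031.
  Prosecution Delay Deduction: −102 days → 12 May 2031.
Expiry of referenced patent VP-793797:
  Base: filing + 15 years → 14 October 2029.
Terminal disclaimer: VP-826272 expires on the earlier of 12 May 2031 and 14 October 2029.

2029-10-14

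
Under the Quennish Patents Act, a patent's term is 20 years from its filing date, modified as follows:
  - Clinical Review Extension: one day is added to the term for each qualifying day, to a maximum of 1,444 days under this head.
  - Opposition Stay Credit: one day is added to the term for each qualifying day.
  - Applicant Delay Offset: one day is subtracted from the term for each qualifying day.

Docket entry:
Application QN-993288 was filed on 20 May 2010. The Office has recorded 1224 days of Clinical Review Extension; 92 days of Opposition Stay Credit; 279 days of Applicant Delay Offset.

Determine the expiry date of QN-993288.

Base term: filing date + 20 years → 20 May 2030.
Clinical Review Extension: 1224 days (within the 1444-day cap) → +1224 days → 25 September 2033.
Opposition Stay Credit: +92 days → 26 December 2033.
Applicant Delay Offset: −279 days → 22 March 2033.

2033-03-22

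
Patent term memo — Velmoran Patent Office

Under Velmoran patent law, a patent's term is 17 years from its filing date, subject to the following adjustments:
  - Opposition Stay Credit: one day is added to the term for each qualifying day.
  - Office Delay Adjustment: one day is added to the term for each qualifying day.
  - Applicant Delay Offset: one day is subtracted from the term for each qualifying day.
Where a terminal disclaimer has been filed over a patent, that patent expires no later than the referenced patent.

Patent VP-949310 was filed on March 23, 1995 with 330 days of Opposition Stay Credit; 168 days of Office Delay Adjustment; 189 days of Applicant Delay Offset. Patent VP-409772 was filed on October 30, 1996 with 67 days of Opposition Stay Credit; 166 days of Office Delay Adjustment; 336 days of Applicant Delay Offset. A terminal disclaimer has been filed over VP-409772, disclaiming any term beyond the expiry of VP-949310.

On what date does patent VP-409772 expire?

2013-01-26

Natural term of VP-409772:
  Base: filing + 17 years → 30 October 2013.
  Opposition Stay Credit: +67 days → 5 January 2014.
  Office Delay Adjustment: +166 days → 20 June 2014.
  Applicant Delay Offset: −336 days → 19 July 2013.
Expiry of referenced patent VP-949310:
  Base: filing + 17 years → 23 March 2012.
  Opposition Stay Credit: +330 days → 16 February 2013.
  Office Delay Adjustment: +168 days → 3 August 2013.
  Applicant Delay Offset: −189 days → 26 January 2013.
Terminal disclaimer: VP-409772 expires on the earlier of 19 July 2013 and 26 January 2013.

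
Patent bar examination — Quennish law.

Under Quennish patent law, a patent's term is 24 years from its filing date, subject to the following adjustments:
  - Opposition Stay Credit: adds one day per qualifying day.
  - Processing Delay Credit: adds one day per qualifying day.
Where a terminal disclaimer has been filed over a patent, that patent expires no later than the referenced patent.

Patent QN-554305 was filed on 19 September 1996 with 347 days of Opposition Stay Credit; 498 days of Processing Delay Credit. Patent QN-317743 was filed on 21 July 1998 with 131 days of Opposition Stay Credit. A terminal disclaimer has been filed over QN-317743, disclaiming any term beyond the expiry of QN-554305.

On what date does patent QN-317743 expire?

November 29, 2022

Natural term of QN-317743:
  Base: filing + 24 years → 21 July 2022.
  Opposition Stay Credit: +131 days → 29 November 2022.
Expiry of referenced patent QN-554305:
  Base: filing + 24 years → 19 September 2020.
  Opposition Stay Credit: +347 days → 1 September 2021.
  Processing Delay Credit: +498 days → 12 January 2023.
Terminal disclaimer: QN-317743 expires on the earlier of 29 November 2022 and 12 January 2023.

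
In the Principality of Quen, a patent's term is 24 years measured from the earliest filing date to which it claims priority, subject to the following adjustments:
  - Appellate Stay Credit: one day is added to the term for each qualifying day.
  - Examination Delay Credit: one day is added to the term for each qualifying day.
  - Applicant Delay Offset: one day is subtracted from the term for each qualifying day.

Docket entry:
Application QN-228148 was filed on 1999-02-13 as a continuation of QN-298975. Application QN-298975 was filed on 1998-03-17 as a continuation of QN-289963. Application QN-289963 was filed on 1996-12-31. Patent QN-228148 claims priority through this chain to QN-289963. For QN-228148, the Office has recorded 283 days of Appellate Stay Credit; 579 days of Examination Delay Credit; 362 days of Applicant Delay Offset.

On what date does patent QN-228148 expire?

2022-05-15

Earliest priority filing: 31 December 1996.
Base term: 31 December 1996 + 24 years → 31 December 2020.
Appellate Stay Credit: +283 days → 10 October 2021.
Examination Delay Credit: +579 days → 12 May 2023.
Applicant Delay Offset: −362 days → 15 May 2022.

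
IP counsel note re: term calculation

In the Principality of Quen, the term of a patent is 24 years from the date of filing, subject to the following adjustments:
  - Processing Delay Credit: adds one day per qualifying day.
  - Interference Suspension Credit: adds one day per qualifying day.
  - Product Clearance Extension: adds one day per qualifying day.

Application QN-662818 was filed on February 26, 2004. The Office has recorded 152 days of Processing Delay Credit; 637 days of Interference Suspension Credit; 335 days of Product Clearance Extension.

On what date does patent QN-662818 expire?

Base term: filing date + 24 years → 26 February 2028.
Processing Delay Credit: +152 days → 27 July 2028.
Interference Suspension Credit: +637 days → 25 April 2030.
Product Clearance Extension: +335 days → 26 March 2031.

2031-03-26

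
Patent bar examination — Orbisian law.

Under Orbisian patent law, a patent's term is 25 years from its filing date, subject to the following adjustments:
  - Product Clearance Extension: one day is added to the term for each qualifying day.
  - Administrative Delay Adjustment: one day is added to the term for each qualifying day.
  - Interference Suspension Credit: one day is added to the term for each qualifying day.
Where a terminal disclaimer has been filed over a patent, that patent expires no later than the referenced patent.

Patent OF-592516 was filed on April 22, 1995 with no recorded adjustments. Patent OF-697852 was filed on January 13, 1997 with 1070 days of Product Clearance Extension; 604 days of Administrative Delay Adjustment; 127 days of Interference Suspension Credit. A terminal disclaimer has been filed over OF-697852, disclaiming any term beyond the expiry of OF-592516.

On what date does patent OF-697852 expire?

2020-04-22

Natural term of OF-697852:
  Base: filing + 25 years → 13 January 2022.
  Product Clearance Extension: +1070 days → 18 December 2024.
  Administrative Delay Adjustment: +604 days → 14 August 2026.
  Interference Suspension Credit: +127 days → 19 December 2026.
Expiry of referenced patent OF-592516:
  Base: filing + 25 years → 22 April 2020.
Terminal disclaimer: OF-697852 expires on the earlier of 19 December 2026 and 22 April 2020.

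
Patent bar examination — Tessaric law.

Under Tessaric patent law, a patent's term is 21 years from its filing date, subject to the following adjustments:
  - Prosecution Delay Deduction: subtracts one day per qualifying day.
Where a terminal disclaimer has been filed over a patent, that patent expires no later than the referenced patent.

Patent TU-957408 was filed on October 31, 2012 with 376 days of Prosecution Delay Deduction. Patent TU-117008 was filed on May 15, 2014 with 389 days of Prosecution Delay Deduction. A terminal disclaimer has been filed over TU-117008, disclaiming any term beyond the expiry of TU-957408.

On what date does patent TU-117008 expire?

October 20, 2032

Natural term of TU-117008:
  Base: filing + 21 years → 15 May 2035.
  Prosecution Delay Deduction: −389 days → 21 April 2034.
Expiry of referenced patent TU-957408:
  Base: filing + 21 years → 31 October 2033.
  Prosecution Delay Deduction: −376 days → 20 October 2032.
Terminal disclaimer: TU-117008 expires on the earlier of 21 April 2034 and 20 October 2032.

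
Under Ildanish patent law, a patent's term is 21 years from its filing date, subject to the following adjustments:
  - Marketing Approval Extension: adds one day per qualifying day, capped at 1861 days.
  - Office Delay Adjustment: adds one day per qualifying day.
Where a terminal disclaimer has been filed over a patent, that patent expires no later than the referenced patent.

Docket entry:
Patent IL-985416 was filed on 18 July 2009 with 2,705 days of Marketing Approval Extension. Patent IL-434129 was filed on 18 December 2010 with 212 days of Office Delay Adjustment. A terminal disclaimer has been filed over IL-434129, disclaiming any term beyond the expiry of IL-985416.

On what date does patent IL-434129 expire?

July 17, 2032

Natural term of IL-434129:
  Base: filing + 21 years → 18 December 2031.
  Office Delay Adjustment: +212 days → 17 July 2032.
Expiry of referenced patent IL-985416:
  Base: filing + 21 years → 18 July 2030.
  Marketing Approval Extension: 2705 days claimed exceeds the 1861-day cap, so +1861 days → 22 August 2035.
Terminal disclaimer: IL-434129 expires on the earlier of 17 July 2032 and 22 August 2035.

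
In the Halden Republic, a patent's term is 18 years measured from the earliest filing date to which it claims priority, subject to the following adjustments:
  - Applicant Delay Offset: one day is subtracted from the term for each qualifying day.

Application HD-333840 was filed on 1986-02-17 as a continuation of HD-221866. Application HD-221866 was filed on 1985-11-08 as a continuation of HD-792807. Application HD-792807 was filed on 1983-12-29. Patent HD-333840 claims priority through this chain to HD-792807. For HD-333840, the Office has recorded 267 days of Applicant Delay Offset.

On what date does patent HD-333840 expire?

Earliest priority filing: 29 December 1983.
Base term: 29 December 1983 + 18 years → 29 December 2001.
Applicant Delay Offset: −267 days → 6 April 2001.

April 6, 2001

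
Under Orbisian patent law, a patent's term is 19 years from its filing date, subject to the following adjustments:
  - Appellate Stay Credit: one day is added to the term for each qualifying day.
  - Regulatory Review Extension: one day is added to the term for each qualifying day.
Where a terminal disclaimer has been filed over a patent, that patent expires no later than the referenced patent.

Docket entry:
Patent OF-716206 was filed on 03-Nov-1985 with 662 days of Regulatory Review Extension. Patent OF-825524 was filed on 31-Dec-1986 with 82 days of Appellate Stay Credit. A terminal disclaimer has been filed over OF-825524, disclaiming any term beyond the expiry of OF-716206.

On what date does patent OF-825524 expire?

March 23, 2006

Natural term of OF-825524:
  Base: filing + 19 years → 31 December 2005.
  Appellate Stay Credit: +82 days → 23 March 2006.
Expiry of referenced patent OF-716206:
  Base: filing + 19 years → 3 November 2004.
  Regulatory Review Extension: +662 days → 27 August 2006.
Terminal disclaimer: OF-825524 expires on the earlier of 23 March 2006 and 27 August 2006.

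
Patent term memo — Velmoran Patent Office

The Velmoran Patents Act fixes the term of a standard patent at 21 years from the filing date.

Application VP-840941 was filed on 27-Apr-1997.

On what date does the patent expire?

April 27, 2018

Filing date + 21 years → 27 April 2018.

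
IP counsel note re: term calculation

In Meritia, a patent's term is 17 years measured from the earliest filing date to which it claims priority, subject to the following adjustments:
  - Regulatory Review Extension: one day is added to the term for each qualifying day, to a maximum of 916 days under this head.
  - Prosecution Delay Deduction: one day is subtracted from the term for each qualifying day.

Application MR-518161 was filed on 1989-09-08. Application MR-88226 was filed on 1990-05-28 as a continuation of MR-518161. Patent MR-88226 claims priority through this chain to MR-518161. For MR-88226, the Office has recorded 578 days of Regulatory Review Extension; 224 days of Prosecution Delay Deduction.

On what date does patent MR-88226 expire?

Earliest priority filing: 8 September 1989.
Base term: 8 September 1989 + 17 years → 8 September 2006.
Regulatory Review Extension: 578 days (within the 916-day cap) → +578 days → 8 April 2008.
Prosecution Delay Deduction: −224 days → 28 August 2007.

2007-08-28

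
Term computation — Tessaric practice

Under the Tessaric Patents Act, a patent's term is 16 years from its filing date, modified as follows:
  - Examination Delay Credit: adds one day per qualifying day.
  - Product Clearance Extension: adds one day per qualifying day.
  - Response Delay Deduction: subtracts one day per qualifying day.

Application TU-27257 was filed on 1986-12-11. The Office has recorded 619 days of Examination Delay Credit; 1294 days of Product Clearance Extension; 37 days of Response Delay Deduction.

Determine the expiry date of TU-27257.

Base term: filing date + 16 years → 11 December 2002.
Examination Delay Credit: +619 days → 21 August 2004.
Product Clearance Extension: +1294 days → 7 March 2008.
Response Delay Deduction: −37 days → 30 January 2008.

January 30, 2008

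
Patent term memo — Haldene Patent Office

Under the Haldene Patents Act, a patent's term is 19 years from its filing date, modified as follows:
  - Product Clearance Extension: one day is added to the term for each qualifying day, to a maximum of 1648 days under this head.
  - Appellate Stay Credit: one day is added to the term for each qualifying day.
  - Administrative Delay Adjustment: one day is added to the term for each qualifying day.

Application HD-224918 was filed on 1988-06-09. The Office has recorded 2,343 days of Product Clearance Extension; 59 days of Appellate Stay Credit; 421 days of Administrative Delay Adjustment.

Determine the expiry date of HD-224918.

2013-04-06

Base term: filing date + 19 years → 9 June 2007.
Product Clearance Extension: 2343 days claimed exceeds the 1648-day cap, so +1648 days → 13 December 2011.
Appellate Stay Credit: +59 days → 10 February 2012.
Administrative Delay Adjustment: +421 days → 6 April 2013.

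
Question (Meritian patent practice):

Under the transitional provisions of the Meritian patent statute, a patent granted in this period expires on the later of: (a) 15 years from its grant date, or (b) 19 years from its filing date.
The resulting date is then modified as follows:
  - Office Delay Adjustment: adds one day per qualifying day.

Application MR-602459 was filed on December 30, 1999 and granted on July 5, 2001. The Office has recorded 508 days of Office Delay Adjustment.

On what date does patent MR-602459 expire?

2020-05-21

(a) grant + 15 years → 5 July 2016.
(b) filing + 19 years → 30 December 2018.
Later of the two: 30 December 2018.
Office Delay Adjustment: +508 days → 21 May 2020.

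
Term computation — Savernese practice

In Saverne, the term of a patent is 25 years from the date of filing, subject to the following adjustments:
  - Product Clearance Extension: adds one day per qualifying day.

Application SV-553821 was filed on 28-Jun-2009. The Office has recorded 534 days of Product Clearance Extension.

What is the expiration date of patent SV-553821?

2035-12-14

Base term: filing date + 25 years → 28 June 2034.
Product Clearance Extension: +534 days → 14 December 2035.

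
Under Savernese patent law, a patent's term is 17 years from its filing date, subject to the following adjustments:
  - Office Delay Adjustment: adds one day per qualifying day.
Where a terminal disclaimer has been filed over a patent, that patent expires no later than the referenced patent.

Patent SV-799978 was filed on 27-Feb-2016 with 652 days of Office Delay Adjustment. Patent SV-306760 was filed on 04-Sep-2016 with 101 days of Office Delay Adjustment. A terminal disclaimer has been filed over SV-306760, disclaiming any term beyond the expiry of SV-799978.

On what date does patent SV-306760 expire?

2033-12-14

Natural term of SV-306760:
  Base: filing + 17 years → 4 September 2033.
  Office Delay Adjustment: +101 days → 14 December 2033.
Expiry of referenced patent SV-799978:
  Base: filing + 17 years → 27 February 2033.
  Office Delay Adjustment: +652 days → 11 December 2034.
Terminal disclaimer: SV-306760 expires on the earlier of 14 December 2033 and 11 December 2034.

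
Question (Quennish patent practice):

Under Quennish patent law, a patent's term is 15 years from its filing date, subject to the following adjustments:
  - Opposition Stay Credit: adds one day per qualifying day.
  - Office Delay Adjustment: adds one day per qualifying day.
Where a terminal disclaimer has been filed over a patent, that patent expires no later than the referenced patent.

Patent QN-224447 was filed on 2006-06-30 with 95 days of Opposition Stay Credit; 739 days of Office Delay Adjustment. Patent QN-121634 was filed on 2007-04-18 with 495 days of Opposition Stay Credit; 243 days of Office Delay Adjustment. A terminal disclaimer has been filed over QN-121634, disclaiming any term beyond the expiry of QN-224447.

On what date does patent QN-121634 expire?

October 12, 2023

Natural term of QN-121634:
  Base: filing + 15 years → 18 April 2022.
  Opposition Stay Credit: +495 days → 26 August 2023.
  Office Delay Adjustment: +243 days → 25 April 2024.
Expiry of referenced patent QN-224447:
  Base: filing + 15 years → 30 June 2021.
  Opposition Stay Credit: +95 days → 3 October 2021.
  Office Delay Adjustment: +739 days → 12 October 2023.
Terminal disclaimer: QN-121634 expires on the earlier of 25 April 2024 and 12 October 2023.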